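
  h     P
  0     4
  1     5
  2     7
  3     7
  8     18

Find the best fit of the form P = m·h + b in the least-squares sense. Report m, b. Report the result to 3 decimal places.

Normal-equation sums: Σh·h = 78, Σh = 14, Σ1 = 5.
For MᵀP: Σh·P = 184, ΣP = 41.
Normal equations: [[78, 14]; [14, 5]]·[m, b]ᵀ = [184, 41]ᵀ.
Δ = 78·5 − 14² = 194.
m = (184·5 − 14·41)/194 = 173/97; b = (78·41 − 14·184)/194 = 311/97.

m = 1.784, b = 3.206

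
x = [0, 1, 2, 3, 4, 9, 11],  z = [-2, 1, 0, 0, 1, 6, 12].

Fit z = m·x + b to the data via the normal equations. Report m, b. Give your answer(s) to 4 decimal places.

m = 1.1008, b = -2.1464

The normal equations are: 232·m + 30·b = 191;  30·m + 7·b = 18.
det = 232·7 − 30² = 724.
m = (191·7 − 30·18)/724 = 797/724; b = (232·18 − 30·191)/724 = -777/362.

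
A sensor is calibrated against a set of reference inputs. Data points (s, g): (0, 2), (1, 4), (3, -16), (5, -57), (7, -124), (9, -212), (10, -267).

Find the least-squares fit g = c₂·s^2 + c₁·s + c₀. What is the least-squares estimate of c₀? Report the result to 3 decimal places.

c₀ = 2.805

Forming MᵀM = [[19669, 2225, 265]; [2225, 265, 35]; [265, 35, 7]] and Mᵀg = [-51513, -5775, -670]ᵀ gives MᵀM·[c₂, c₁, c₀]ᵀ = Mᵀg.
Solving the 3×3 system (Gaussian elimination) gives c₂ = -13291/4458, c₁ = 38375/13374, c₀ = 18760/6687.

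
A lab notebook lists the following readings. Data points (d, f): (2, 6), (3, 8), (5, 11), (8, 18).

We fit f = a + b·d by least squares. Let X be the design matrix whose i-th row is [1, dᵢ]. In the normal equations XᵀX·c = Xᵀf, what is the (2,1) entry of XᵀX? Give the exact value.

Row 2 ↔ basis d, column 1 ↔ basis 1, so (XᵀX)_{2,1} = Σᵢ d = (2)·(1) + (3)·(1) + (5)·(1) + (8)·(1) = 18.

18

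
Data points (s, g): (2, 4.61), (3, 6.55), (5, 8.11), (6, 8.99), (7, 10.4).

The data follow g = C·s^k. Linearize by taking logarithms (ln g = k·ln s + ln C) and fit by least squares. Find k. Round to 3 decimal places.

k = 0.602

Let Y = ln g. Fitting Y = k·ln s + ln C by least squares:
Σln s = 7.1389, Σ(ln s)² = 11.2747, Σln g = 10.0387, Σln s·ln g = 14.9847.
Equations: 11.2747·k + 7.1389·ln C = 14.9847;  7.1389·k + 5·ln C = 10.0387.
Δ = 11.2747·5 − (7.1389)² = 5.4099; k = (14.9847·5 − 7.1389·10.0387)/5.4099 = 0.60228, ln C = (11.2747·10.0387 − 7.1389·14.9847)/5.4099 = 1.14783.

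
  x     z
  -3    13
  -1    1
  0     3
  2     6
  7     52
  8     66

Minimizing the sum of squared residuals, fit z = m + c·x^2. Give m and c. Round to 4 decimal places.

Normal-equation sums: Σ1 = 6, Σx^2 = 127, Σx^2·x^2 = 6595.
And Σz = 141, Σx^2·z = 6914.
Normal equations: [[6, 127]; [127, 6595]]·[m, c]ᵀ = [141, 6914]ᵀ.
Determinant 6·6595 − 127² = 23441.
m = (141·6595 − 127·6914)/23441 = 51817/23441; c = (6·6914 − 127·141)/23441 = 23577/23441.

m = 2.2105, c = 1.0058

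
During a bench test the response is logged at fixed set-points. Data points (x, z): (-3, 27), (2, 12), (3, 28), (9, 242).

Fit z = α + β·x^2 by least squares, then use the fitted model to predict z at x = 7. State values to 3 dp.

ẑ = 146.590

From the data, Σ1 = 4, Σx^2 = 103, Σx^2·x^2 = 6739.
For Aᵀz: Σz = 309, Σx^2·z = 20145.
Normal equations: [[4, 103]; [103, 6739]]·[α, β]ᵀ = [309, 20145]ᵀ.
det = 4·6739 − 103² = 16347.
α = (309·6739 − 103·20145)/16347 = 2472/5449; β = (4·20145 − 103·309)/16347 = 16251/5449.
At x = 7: ẑ = (2472/5449)·(1) + (16251/5449)·(49) = 798771/5449.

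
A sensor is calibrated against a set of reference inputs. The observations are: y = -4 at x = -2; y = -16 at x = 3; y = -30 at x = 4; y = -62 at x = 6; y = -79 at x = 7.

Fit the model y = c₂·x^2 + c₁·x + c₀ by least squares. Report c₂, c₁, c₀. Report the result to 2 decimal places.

With design matrix A, AᵀA = [[4050, 642, 114]; [642, 114, 18]; [114, 18, 5]] and Aᵀy = [-6743, -1085, -191]ᵀ.
Row-reducing yields c₂ = -10609/7392, c₁ = -9767/7392, c₀ = -111/154.

c₂ = -1.44, c₁ = -1.32, c₀ = -0.72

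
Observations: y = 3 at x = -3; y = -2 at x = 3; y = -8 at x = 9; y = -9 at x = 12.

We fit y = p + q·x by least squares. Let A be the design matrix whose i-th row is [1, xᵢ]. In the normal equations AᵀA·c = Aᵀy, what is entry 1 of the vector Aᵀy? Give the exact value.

Entry 1 ↔ basis 1, so (Aᵀy)_{1} = Σᵢ yᵢ = (1)·(3) + (1)·(-2) + (1)·(-8) + (1)·(-9) = -16.

-16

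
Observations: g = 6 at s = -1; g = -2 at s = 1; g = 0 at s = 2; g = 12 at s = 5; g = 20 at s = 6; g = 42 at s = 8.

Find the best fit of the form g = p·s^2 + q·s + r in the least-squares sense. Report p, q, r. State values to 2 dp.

p = 1.02, q = -3.04, r = 1.41

From the data, Σs^2·s^2 = 6035, Σs^2·s = 861, Σs^2 = 131, Σs·s = 131, Σs = 21, Σ1 = 6.
Right-hand side: Σs^2·g = 3712, Σs·g = 508, Σg = 78.
So AᵀA·[p, q, r]ᵀ = Aᵀg: [[6035, 861, 131]; [861, 131, 21]; [131, 21, 6]]·[p, q, r]ᵀ = [3712, 508, 78]ᵀ.
Solving the 3×3 system (Gaussian elimination) gives p = 273/268, q = -18761/6164, r = 2176/1541.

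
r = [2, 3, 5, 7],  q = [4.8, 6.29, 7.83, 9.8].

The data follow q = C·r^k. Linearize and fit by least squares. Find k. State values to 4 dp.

k = 0.5498

Taking logs, ln q = k·ln r + ln C, so regress ln q on ln r.
AᵀA = [[8.0643, 5.3471]; [5.3471, 4]], rhs = [10.8611, 7.7479]ᵀ  (here Σln r = 5.3471, Σ(ln r)² = 8.0643, Σln q = 7.7479, Σln r·ln q = 10.8611).
Slope k = (n·Σln r·ln q − Σln r·Σln q)/(n·Σ(ln r)² − (Σln r)²) = (4·10.8611 − 5.3471·7.7479)/3.6655 = 0.54980; ln C = (Σln q − k·Σln r)/n = 1.20202.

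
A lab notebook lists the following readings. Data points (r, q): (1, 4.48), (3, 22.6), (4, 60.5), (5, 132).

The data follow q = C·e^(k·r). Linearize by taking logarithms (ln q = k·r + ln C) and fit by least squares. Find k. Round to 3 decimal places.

k = 0.854

Taking logs, ln q = k·r + ln C, so regress ln q on r.
Σr = 13.0000, Σ(r)² = 51.0000, Σln q = 13.6030, Σr·ln q = 51.6781.
Equations: 51.0000·k + 13.0000·ln C = 51.6781;  13.0000·k + 4·ln C = 13.6030.
Slope k = (n·Σr·ln q − Σr·Σln q)/(n·Σ(r)² − (Σr)²) = (4·51.6781 − 13.0000·13.6030)/35.0000 = 0.85351; ln C = (Σln q − k·Σr)/n = 0.62683.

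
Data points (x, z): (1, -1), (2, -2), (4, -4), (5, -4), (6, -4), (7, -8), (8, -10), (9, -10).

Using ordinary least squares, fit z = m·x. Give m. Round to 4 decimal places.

m = -1.0543

Normal-equation sums: Σx·x = 276.
Moment sums: Σx·z = -291.
Hence m = -291 / 276 ≈ -1.05435.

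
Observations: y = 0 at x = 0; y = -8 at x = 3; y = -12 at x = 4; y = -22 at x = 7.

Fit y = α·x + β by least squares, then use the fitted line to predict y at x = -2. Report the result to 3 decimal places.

ŷ = 6.880

Forming AᵀA = [[74, 14]; [14, 4]] and Aᵀy = [-226, -42]ᵀ gives AᵀA·[α, β]ᵀ = Aᵀy.
Δ = 74·4 − 14² = 100.
α = ((-226)·4 − 14·(-42))/100 = -79/25; β = (74·(-42) − 14·(-226))/100 = 14/25.
At x = -2: ŷ = (-79/25)·(-2) + (14/25)·(1) = 172/25.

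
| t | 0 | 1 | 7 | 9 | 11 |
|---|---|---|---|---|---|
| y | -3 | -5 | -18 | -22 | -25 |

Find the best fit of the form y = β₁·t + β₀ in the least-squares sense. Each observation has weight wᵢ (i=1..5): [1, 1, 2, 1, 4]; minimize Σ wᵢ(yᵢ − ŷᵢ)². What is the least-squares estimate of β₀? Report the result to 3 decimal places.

The normal system MᵀWM·[β₁, β₀]ᵀ = MᵀWy is [[664, 68]; [68, 9]]·[β₁, β₀]ᵀ = [-1555, -166]ᵀ.
Eliminating β₀: 9·(row 1) − 68·(row 2) gives 1352·β₁ = 9·(-1555) − 68·(-166) = -2707, so β₁ = -2707/1352.
Then β₀ = ((-166) − 68·(-2707/1352))/9 = -1121/338.

β₀ = -3.317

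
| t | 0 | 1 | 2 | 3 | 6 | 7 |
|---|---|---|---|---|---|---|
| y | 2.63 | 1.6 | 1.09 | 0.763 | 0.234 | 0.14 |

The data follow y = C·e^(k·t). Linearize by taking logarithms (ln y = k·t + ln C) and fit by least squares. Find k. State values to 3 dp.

Let Y = ln y. Fitting Y = k·t + ln C by least squares:
Over the data: Σt = 19.0000, Σ(t)² = 99.0000, Σln y = -2.1659, Σt·ln y = -22.6465.
Normal system: [[99.0000, 19.0000]; [19.0000, 6]]·[k, ln C]ᵀ = [-22.6465, -2.1659]ᵀ.
Solving (det = 233.0000): k = -0.40656, ln C = 0.92645.

k = -0.407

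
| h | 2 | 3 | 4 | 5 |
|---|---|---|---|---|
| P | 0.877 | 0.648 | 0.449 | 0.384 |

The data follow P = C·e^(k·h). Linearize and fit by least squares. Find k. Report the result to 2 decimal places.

Let Y = ln P. Fitting Y = k·h + ln C by least squares:
Σh = 14.0000, Σ(h)² = 54.0000, Σln P = -2.3230, Σh·ln P = -9.5526.
Equations: 54.0000·k + 14.0000·ln C = -9.5526;  14.0000·k + 4·ln C = -2.3230.
Δ = 54.0000·4 − (14.0000)² = 20.0000; k = (-9.5526·4 − 14.0000·-2.3230)/20.0000 = -0.28445, ln C = (54.0000·-2.3230 − 14.0000·-9.5526)/20.0000 = 0.41482.

k = -0.28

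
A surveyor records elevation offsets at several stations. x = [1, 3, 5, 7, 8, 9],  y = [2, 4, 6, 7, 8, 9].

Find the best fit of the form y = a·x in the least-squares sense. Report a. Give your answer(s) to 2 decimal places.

The normal system AᵀA·[a]ᵀ = Aᵀy is [[229]]·[a]ᵀ = [238]ᵀ.
Hence a = 238 / 229 ≈ 1.0393.

a = 1.04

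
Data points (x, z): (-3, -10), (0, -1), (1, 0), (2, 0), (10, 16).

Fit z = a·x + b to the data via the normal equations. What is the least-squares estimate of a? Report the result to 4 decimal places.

a = 1.9149

Sums needed: Σx·x = 114, Σx = 10, Σ1 = 5.
Moment sums: Σx·z = 190, Σz = 5.
Normal equations: [[114, 10]; [10, 5]]·[a, b]ᵀ = [190, 5]ᵀ.
Δ = 114·5 − 10² = 470.
a = (190·5 − 10·5)/470 = 90/47; b = (114·5 − 10·190)/470 = -133/47.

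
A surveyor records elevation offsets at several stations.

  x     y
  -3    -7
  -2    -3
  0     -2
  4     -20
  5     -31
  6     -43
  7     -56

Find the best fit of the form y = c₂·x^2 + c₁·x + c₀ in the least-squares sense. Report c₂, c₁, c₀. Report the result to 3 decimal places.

c₂ = -0.974, c₁ = -1.012, c₀ = -1.342

Entries of AᵀA: Σx^2·x^2 = 4675, Σx^2·x = 713, Σx^2 = 139, Σx·x = 139, Σx = 17, Σ1 = 7.
Right-hand side: Σx^2·y = -5462, Σx·y = -858, Σy = -162.
AᵀA·[c₂, c₁, c₀]ᵀ = Aᵀy becomes [[4675, 713, 139]; [713, 139, 17]; [139, 17, 7]]·[c₂, c₁, c₀]ᵀ = [-5462, -858, -162]ᵀ.
Solving the 3×3 system (Gaussian elimination) gives c₂ = -1093/1122, c₁ = -1135/1122, c₀ = -251/187.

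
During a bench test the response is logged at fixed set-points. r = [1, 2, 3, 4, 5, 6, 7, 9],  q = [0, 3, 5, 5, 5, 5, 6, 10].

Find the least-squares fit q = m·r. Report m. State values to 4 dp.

Entries of MᵀM: Σr·r = 221.
Right-hand side: Σr·q = 228.
So MᵀM·[m]ᵀ = Mᵀq: [[221]]·[m]ᵀ = [228]ᵀ.
m = 228/221 = 1.03167.

m = 1.0317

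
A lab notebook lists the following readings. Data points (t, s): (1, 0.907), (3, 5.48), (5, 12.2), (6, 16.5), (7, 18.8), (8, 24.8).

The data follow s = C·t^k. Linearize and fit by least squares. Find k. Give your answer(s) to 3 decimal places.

k = 1.583

Linearized form: ln s = k·ln t + ln C. From the 6 transformed points,
Σln t = 8.5252, Σ(ln t)² = 15.1183, Σln s = 13.0530, Σln t·ln s = 23.3035.
Equations: 15.1183·k + 8.5252·ln C = 23.3035;  8.5252·k + 6·ln C = 13.0530.
Δ = 15.1183·6 − (8.5252)² = 18.0313; k = (23.3035·6 − 8.5252·13.0530)/18.0313 = 1.58292, ln C = (15.1183·13.0530 − 8.5252·23.3035)/18.0313 = -0.07361.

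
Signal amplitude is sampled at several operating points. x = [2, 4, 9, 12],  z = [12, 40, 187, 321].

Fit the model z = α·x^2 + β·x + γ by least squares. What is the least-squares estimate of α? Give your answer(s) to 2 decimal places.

Sums needed: Σx^2·x^2 = 27569, Σx^2·x = 2529, Σx^2 = 245, Σx·x = 245, Σx = 27, Σ1 = 4.
For Aᵀz: Σx^2·z = 62059, Σx·z = 5719, Σz = 560.
Normal equations: [[27569, 2529, 245]; [2529, 245, 27]; [245, 27, 4]]·[α, β, γ]ᵀ = [62059, 5719, 560]ᵀ.
Solving the 3×3 system (Gaussian elimination) gives α = 17907/8900, β = 25243/8900, γ = -10597/4450.

α = 2.01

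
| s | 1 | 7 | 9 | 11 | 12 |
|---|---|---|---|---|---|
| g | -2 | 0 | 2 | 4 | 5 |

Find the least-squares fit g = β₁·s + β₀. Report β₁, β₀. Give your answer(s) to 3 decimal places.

Forming AᵀA = [[396, 40]; [40, 5]] and Aᵀg = [120, 9]ᵀ gives AᵀA·[β₁, β₀]ᵀ = Aᵀg.
Δ = 396·5 − 40² = 380.
β₁ = (120·5 − 40·9)/380 = 12/19; β₀ = (396·9 − 40·120)/380 = -309/95.

β₁ = 0.632, β₀ = -3.253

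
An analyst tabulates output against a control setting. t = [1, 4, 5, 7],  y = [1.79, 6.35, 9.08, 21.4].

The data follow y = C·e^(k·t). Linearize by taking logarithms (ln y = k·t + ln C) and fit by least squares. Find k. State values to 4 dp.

k = 0.4120

Linearized form: ln y = k·t + ln C. From the 4 transformed points,
Σt = 17.0000, Σ(t)² = 91.0000, Σln y = 7.7001, Σt·ln y = 40.4501.
Equations: 91.0000·k + 17.0000·ln C = 40.4501;  17.0000·k + 4·ln C = 7.7001.
Δ = 91.0000·4 − (17.0000)² = 75.0000; k = (40.4501·4 − 17.0000·7.7001)/75.0000 = 0.41198, ln C = (91.0000·7.7001 − 17.0000·40.4501)/75.0000 = 0.17413.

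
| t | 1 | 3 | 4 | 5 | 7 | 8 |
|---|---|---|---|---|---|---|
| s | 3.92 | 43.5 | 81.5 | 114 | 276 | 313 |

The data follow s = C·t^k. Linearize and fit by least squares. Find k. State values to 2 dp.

Linearized form: ln s = k·ln t + ln C. From the 6 transformed points,
Σln t = 8.1197, Σ(ln t)² = 13.8297, Σln s = 25.6423, Σln t·ln s = 40.7536.
Equations: 13.8297·k + 8.1197·ln C = 40.7536;  8.1197·k + 6·ln C = 25.6423.
Slope k = (n·Σln t·ln s − Σln t·Σln s)/(n·Σ(ln t)² − (Σln t)²) = (6·40.7536 − 8.1197·25.6423)/17.0487 = 2.13004; ln C = (Σln s − k·Σln t)/n = 1.39116.

k = 2.13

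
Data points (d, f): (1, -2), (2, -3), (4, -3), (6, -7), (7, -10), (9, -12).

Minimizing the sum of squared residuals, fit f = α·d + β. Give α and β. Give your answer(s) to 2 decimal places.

α = -1.31, β = 0.15

Forming AᵀA = [[187, 29]; [29, 6]] and Aᵀf = [-240, -37]ᵀ gives AᵀA·[α, β]ᵀ = Aᵀf.
Eliminating β: 6·(row 1) − 29·(row 2) gives 281·α = 6·(-240) − 29·(-37) = -367, so α = -367/281.
Then β = ((-37) − 29·(-367/281))/6 = 41/281.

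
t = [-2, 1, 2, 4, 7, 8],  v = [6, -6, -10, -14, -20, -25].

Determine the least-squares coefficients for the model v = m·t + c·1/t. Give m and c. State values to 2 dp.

The normal system MᵀM·[m, c]ᵀ = Mᵀv is [[138, 6]; [6, 5013/3136]]·[m, c]ᵀ = [-434, -1315/56]ᵀ.
det = 138·(5013/3136) − 6² = 289449/1568.
m = ((-434)·(5013/3136) − 6·(-1315/56))/(289449/1568) = -288967/96483; c = (138·(-1315/56) − 6·(-434))/(289449/1568) = -332696/96483.

m = -3.00, c = -3.45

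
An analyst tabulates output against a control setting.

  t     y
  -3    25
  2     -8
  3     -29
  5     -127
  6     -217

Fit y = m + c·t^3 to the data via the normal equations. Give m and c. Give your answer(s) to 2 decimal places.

Sums needed: Σ1 = 5, Σt^3 = 349, Σt^3·t^3 = 63803.
For Mᵀy: Σy = -356, Σt^3·y = -64269.
So MᵀM·[m, c]ᵀ = Mᵀy: [[5, 349]; [349, 63803]]·[m, c]ᵀ = [-356, -64269]ᵀ.
Δ = 5·63803 − 349² = 197214.
m = ((-356)·63803 − 349·(-64269))/197214 = -283987/197214; c = (5·(-64269) − 349·(-356))/197214 = -197101/197214.

m = -1.44, c = -1.00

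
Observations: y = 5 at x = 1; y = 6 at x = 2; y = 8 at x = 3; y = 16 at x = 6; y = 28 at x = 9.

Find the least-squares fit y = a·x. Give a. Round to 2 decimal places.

a = 2.97

The normal equations are: 131·a = 389.
Hence a = 389 / 131 ≈ 2.96947.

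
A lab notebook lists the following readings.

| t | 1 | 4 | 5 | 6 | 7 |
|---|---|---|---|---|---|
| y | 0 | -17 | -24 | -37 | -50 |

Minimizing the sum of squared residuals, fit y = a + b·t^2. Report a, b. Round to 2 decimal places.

With design matrix X, XᵀX = [[5, 127]; [127, 4579]] and Xᵀy = [-128, -4654]ᵀ.
det = 5·4579 − 127² = 6766.
a = ((-128)·4579 − 127·(-4654))/6766 = 2473/3383; b = (5·(-4654) − 127·(-128))/6766 = -3507/3383.

a = 0.73, b = -1.04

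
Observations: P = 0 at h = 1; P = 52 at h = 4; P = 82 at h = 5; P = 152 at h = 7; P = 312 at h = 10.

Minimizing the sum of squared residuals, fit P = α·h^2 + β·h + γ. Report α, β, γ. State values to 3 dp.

Normal-equation sums: Σh^2·h^2 = 13283, Σh^2·h = 1533, Σh^2 = 191, Σh·h = 191, Σh = 27, Σ1 = 5.
And Σh^2·P = 41530, Σh·P = 4802, ΣP = 598.
Row-reducing yields α = 3316/1131, β = 852/377, γ = -5206/1131.

α = 2.932, β = 2.260, γ = -4.603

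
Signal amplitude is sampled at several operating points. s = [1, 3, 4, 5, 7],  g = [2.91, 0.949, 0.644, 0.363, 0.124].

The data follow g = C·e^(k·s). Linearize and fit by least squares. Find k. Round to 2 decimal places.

k = -0.52

With ln gᵢ as the transformed response and sᵢ as the regressor:
Σs = 20.0000, Σ(s)² = 100.0000, Σln g = -2.5251, Σs·ln g = -20.5282.
Normal system: [[100.0000, 20.0000]; [20.0000, 5]]·[k, ln C]ᵀ = [-20.5282, -2.5251]ᵀ.
Δ = 100.0000·5 − (20.0000)² = 100.0000; k = (-20.5282·5 − 20.0000·-2.5251)/100.0000 = -0.52139, ln C = (100.0000·-2.5251 − 20.0000·-20.5282)/100.0000 = 1.58056.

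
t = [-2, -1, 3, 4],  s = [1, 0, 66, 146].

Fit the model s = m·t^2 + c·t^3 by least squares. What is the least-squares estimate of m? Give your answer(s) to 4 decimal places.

The normal system AᵀA·[m, c]ᵀ = Aᵀs is [[354, 1234]; [1234, 4890]]·[m, c]ᵀ = [2934, 11118]ᵀ.
Eliminating c: 4890·(row 1) − 1234·(row 2) gives 208304·m = 4890·2934 − 1234·11118 = 627648, so m = 39228/13019.
Then c = (11118 − 1234·(39228/13019))/4890 = 19701/13019.

m = 3.0131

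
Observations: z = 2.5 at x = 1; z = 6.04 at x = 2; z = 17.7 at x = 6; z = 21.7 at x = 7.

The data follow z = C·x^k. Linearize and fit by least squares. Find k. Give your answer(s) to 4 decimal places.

Linearized form: ln z = k·ln x + ln C. From the 4 transformed points,
AᵀA = [[7.4774, 4.4308]; [4.4308, 4]], rhs = [12.3835, 8.6656]ᵀ  (here Σln x = 4.4308, Σ(ln x)² = 7.4774, Σln z = 8.6656, Σln x·ln z = 12.3835).
Slope k = (n·Σln x·ln z − Σln x·Σln z)/(n·Σ(ln x)² − (Σln x)²) = (4·12.3835 − 4.4308·8.6656)/10.2775 = 1.08375; ln C = (Σln z − k·Σln x)/n = 0.96592.

k = 1.0838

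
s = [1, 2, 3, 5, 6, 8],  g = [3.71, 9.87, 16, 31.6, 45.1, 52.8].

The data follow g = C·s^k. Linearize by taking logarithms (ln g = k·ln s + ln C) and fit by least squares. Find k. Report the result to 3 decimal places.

k = 1.311

Let Y = ln g. Fitting Y = k·ln s + ln C by least squares:
Σln s = 7.2724, Σ(ln s)² = 11.8122, Σln g = 17.6017, Σln s·ln g = 25.2633.
Equations: 11.8122·k + 7.2724·ln C = 25.2633;  7.2724·k + 6·ln C = 17.6017.
Δ = 11.8122·6 − (7.2724)² = 17.9853; k = (25.2633·6 − 7.2724·17.6017)/17.9853 = 1.31072, ln C = (11.8122·17.6017 − 7.2724·25.2633)/17.9853 = 1.34493.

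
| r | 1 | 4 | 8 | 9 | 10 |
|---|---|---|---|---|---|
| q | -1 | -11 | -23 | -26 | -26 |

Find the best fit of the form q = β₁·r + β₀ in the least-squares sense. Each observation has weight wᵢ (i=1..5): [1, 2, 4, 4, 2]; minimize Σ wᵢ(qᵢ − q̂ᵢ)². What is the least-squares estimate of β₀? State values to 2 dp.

β₀ = 0.81

From the data, Σwᵢ·r·r = 813, Σwᵢ·r = 97, Σwᵢ·1 = 13.
And Σwᵢ·r·q = -2281, Σwᵢ·q = -271.
det = 813·13 − 97² = 1160.
β₁ = ((-2281)·13 − 97·(-271))/1160 = -1683/580; β₀ = (813·(-271) − 97·(-2281))/1160 = 467/580.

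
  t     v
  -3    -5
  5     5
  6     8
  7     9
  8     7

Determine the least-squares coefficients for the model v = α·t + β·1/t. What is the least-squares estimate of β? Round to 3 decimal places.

Setting ∂/∂α … = 0 gives: 183·α + 5·β = 207;  5·α + (151649/705600)·β = 345/56.
Δ = 183·(151649/705600) − 5² = 3370589/235200.
α = (207·(151649/705600) − 5·(345/56))/(3370589/235200) = 3218781/3370589; β = (183·(345/56) − 5·207)/(3370589/235200) = 21735000/3370589.

β = 6.448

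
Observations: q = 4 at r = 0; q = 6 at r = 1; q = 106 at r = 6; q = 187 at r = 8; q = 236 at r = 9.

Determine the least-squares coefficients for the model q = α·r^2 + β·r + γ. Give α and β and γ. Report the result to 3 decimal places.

α = 2.929, β = -0.555, γ = 3.838

Setting ∂/∂α … = 0 gives: 11954·α + 1458·β + 182·γ = 34906;  1458·α + 182·β + 24·γ = 4262;  182·α + 24·β + 5·γ = 539.
(Σr^2·r^2 = 11954, Σr^2·r = 1458, Σr^2 = 182, Σr·r = 182, Σr = 24, Σ1 = 5, Σr^2·q = 34906, Σr·q = 4262, Σq = 539.)
Inverting the 3×3 Gram matrix, [α, β, γ]ᵀ = [52973/18084, -3345/6028, 34703/9042]ᵀ.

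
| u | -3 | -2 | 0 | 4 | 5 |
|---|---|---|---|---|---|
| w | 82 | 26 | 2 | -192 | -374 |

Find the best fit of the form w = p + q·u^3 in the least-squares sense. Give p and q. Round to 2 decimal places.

p = 1.40, q = -3.01

With design matrix X, XᵀX = [[5, 154]; [154, 20514]] and Xᵀw = [-456, -61460]ᵀ.
det = 5·20514 − 154² = 78854.
p = ((-456)·20514 − 154·(-61460))/78854 = 55228/39427; q = (5·(-61460) − 154·(-456))/78854 = -118538/39427.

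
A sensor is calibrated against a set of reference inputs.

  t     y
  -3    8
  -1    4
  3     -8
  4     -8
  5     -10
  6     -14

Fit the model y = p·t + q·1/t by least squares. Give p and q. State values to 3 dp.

The normal system AᵀA·[p, q]ᵀ = Aᵀy is [[96, 6]; [6, 541/400]]·[p, q]ᵀ = [-218, -47/3]ᵀ.
Eliminating q: (541/400)·(row 1) − 6·(row 2) gives (2346/25)·p = (541/400)·(-218) − 6·(-47/3) = -40169/200, so p = -40169/18768.
Then q = ((-47/3) − 6·(-40169/18768))/(541/400) = -2450/1173.

p = -2.140, q = -2.089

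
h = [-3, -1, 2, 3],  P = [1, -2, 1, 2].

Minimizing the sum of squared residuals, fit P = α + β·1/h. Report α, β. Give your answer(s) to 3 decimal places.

Sums needed: Σ1 = 4, Σ1/h = -1/2, Σ1/h·1/h = 53/36.
And ΣP = 2, Σ1/h·P = 17/6.
Δ = 4·(53/36) − (-1/2)² = 203/36.
α = (2·(53/36) − (-1/2)·(17/6))/(203/36) = 157/203; β = (4·(17/6) − (-1/2)·2)/(203/36) = 444/203.

α = 0.773, β = 2.187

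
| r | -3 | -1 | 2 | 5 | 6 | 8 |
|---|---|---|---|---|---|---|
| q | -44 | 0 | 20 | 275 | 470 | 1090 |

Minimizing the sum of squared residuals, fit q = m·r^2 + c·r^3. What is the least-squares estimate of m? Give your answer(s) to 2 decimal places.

Entries of AᵀA: Σr^2·r^2 = 6115, Σr^2·r^3 = 43457, Σr^3·r^3 = 325219.
And Σr^2·q = 93239, Σr^3·q = 695323.
So AᵀA·[m, c]ᵀ = Aᵀq: [[6115, 43457]; [43457, 325219]]·[m, c]ᵀ = [93239, 695323]ᵀ.
Determinant 6115·325219 − 43457² = 100203336.
m = (93239·325219 − 43457·695323)/100203336 = 5913485/5566852; c = (6115·695323 − 43457·93239)/100203336 = 11111829/5566852.

m = 1.06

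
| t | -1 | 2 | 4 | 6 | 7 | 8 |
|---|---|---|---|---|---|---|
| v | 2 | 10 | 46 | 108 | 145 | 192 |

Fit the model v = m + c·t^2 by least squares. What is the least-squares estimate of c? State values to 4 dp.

c = 3.0183

With design matrix M, MᵀM = [[6, 170]; [170, 8066]] and Mᵀv = [503, 24059]ᵀ.
Δ = 6·8066 − 170² = 19496.
m = (503·8066 − 170·24059)/19496 = -4104/2437; c = (6·24059 − 170·503)/19496 = 14711/4874.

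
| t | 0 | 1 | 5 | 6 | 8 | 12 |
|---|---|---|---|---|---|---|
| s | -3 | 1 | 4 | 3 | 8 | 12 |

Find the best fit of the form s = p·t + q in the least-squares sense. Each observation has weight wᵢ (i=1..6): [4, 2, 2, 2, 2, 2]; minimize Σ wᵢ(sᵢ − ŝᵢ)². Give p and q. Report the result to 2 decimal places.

p = 1.18, q = -2.27

Setting ∂/∂p … = 0 gives: 540·p + 64·q = 494;  64·p + 14·q = 44.
Δ = 540·14 − 64² = 3464.
p = (494·14 − 64·44)/3464 = 1025/866; q = (540·44 − 64·494)/3464 = -982/433.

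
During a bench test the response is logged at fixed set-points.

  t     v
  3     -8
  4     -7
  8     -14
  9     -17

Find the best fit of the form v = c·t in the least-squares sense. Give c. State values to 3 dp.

c = -1.865

With design matrix M, MᵀM = [[170]] and Mᵀv = [-317]ᵀ.
c = (-317)/170 = -1.86471.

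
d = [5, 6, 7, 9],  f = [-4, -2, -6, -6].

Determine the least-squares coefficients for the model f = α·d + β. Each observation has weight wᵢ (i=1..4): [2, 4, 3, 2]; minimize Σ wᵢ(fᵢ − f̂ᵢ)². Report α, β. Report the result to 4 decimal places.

Normal-equation sums: Σwᵢ·d·d = 503, Σwᵢ·d = 73, Σwᵢ·1 = 11.
For XᵀWf: Σwᵢ·d·f = -322, Σwᵢ·f = -46.
XᵀWX·[α, β]ᵀ = XᵀWf becomes [[503, 73]; [73, 11]]·[α, β]ᵀ = [-322, -46]ᵀ.
Δ = 503·11 − 73² = 204.
α = ((-322)·11 − 73·(-46))/204 = -46/51; β = (503·(-46) − 73·(-322))/204 = 92/51.

α = -0.9020, β = 1.8039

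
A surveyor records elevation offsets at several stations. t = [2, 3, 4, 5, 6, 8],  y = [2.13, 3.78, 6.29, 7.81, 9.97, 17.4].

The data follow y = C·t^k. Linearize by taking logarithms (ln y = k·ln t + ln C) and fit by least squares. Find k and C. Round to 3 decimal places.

With ln yᵢ as the transformed response and ln tᵢ as the regressor:
AᵀA = [[13.7340, 8.6587]; [8.6587, 6]], rhs = [17.9025, 11.1363]ᵀ  (here Σln t = 8.6587, Σ(ln t)² = 13.7340, Σln y = 11.1363, Σln t·ln y = 17.9025).
Slope k = (n·Σln t·ln y − Σln t·Σln y)/(n·Σ(ln t)² − (Σln t)²) = (6·17.9025 − 8.6587·11.1363)/7.4309 = 1.47889; ln C = (Σln y − k·Σln t)/n = -0.27816, so C = exp(-0.27816) = 0.75717.

k = 1.479, C = 0.757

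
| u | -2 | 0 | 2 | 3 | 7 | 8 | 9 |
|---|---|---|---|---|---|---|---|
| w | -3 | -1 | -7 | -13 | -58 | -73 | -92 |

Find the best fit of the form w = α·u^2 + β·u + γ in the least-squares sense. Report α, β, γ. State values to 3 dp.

From the data, Σu^2·u^2 = 13171, Σu^2·u = 1611, Σu^2 = 211, Σu·u = 211, Σu = 27, Σ1 = 7.
Right-hand side: Σu^2·w = -15123, Σu·w = -1865, Σw = -247.
Normal equations: [[13171, 1611, 211]; [1611, 211, 27]; [211, 27, 7]]·[α, β, γ]ᵀ = [-15123, -1865, -247]ᵀ.
Inverting the 3×3 Gram matrix, [α, β, γ]ᵀ = [-81547/80808, -27187/26936, -19679/20202]ᵀ.

α = -1.009, β = -1.009, γ = -0.974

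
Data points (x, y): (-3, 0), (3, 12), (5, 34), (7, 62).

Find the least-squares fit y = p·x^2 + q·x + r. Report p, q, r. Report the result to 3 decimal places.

p = 1.036, q = 2.091, r = -3.099

AᵀA·[p, q, r]ᵀ = Aᵀy reads: 3188·p + 468·q + 92·r = 3996;  468·p + 92·q + 12·r = 640;  92·p + 12·q + 4·r = 108.
(Σx^2·x^2 = 3188, Σx^2·x = 468, Σx^2 = 92, Σx·x = 92, Σx = 12, Σ1 = 4, Σx^2·y = 3996, Σx·y = 640, Σy = 108.)
Inverting the 3×3 Gram matrix, [p, q, r]ᵀ = [375/362, 757/362, -561/181]ᵀ.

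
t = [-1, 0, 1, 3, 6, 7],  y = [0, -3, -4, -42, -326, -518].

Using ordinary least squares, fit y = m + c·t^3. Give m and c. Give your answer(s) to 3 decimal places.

Setting ∂/∂m … = 0 gives: 6·m + 586·c = -893;  586·m + 165036·c = -249228.
det = 6·165036 − 586² = 646820.
m = ((-893)·165036 − 586·(-249228))/646820 = -66477/32341; c = (6·(-249228) − 586·(-893))/646820 = -97207/64682.

m = -2.056, c = -1.503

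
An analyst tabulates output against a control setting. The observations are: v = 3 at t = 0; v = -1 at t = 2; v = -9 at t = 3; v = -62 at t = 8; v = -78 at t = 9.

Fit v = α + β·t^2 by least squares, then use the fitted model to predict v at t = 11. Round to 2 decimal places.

Setting ∂/∂α … = 0 gives: 5·α + 158·β = -147;  158·α + 10754·β = -10371.
Δ = 5·10754 − 158² = 28806.
α = ((-147)·10754 − 158·(-10371))/28806 = 9630/4801; β = (5·(-10371) − 158·(-147))/28806 = -9543/9602.
At t = 11: v̂ = (9630/4801)·(1) + (-9543/9602)·(121) = -1135443/9602.

v̂ = -118.25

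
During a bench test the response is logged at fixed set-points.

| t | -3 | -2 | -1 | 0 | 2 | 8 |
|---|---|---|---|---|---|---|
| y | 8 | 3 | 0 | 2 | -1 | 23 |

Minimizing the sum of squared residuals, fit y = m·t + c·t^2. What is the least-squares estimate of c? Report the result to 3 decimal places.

From the data, Σt·t = 82, Σt·t^2 = 484, Σt^2·t^2 = 4210.
And Σt·y = 152, Σt^2·y = 1552.
AᵀA·[m, c]ᵀ = Aᵀy becomes [[82, 484]; [484, 4210]]·[m, c]ᵀ = [152, 1552]ᵀ.
Δ = 82·4210 − 484² = 110964.
m = (152·4210 − 484·1552)/110964 = -27812/27741; c = (82·1552 − 484·152)/110964 = 13424/27741.

c = 0.484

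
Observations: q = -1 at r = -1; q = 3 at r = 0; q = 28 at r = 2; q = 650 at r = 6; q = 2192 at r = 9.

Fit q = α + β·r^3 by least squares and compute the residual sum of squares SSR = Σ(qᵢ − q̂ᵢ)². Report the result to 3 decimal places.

Forming XᵀX = [[5, 952]; [952, 578162]] and Xᵀq = [2872, 1738593]ᵀ gives XᵀX·[α, β]ᵀ = Xᵀq.
det = 5·578162 − 952² = 1984506.
α = (2872·578162 − 952·1738593)/1984506 = 2670364/992253; β = (5·1738593 − 952·2872)/1984506 = 5958821/1984506.
Residuals: -455471/661502, 306395/992253, 425812/330751, -1258582/992253, 715915/1984506; SSR = 7870279/1984506.

SSR = 3.966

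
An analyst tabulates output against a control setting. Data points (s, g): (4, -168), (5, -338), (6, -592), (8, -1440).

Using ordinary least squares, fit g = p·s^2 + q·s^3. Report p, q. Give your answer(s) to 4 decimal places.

The normal equations are: 6273·p + 44693·q = -124610;  44693·p + 328521·q = -918154.
(Σs^2·s^2 = 6273, Σs^2·s^3 = 44693, Σs^3·s^3 = 328521, Σs^2·g = -124610, Σs^3·g = -918154.)
Δ = 6273·328521 − 44693² = 63347984.
p = ((-124610)·328521 − 44693·(-918154))/63347984 = 360496/232897; q = (6273·(-918154) − 44693·(-124610))/63347984 = -699946/232897.

p = 1.5479, q = -3.0054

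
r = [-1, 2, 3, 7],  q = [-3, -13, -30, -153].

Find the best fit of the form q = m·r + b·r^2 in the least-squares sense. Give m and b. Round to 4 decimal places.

m = -0.6482, b = -3.0323

Sums needed: Σr·r = 63, Σr·r^2 = 377, Σr^2·r^2 = 2499.
For Xᵀq: Σr·q = -1184, Σr^2·q = -7822.
So XᵀX·[m, b]ᵀ = Xᵀq: [[63, 377]; [377, 2499]]·[m, b]ᵀ = [-1184, -7822]ᵀ.
Determinant 63·2499 − 377² = 15308.
m = ((-1184)·2499 − 377·(-7822))/15308 = -4961/7654; b = (63·(-7822) − 377·(-1184))/15308 = -23209/7654.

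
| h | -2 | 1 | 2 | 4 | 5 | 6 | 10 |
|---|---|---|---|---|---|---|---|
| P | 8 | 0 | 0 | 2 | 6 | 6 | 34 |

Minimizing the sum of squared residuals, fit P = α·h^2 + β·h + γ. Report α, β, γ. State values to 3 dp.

Compute the Gram sums: Σh^2·h^2 = 12210, Σh^2·h = 1406, Σh^2 = 186, Σh·h = 186, Σh = 26, Σ1 = 7.
For MᵀP: Σh^2·P = 3830, Σh·P = 398, ΣP = 56.
Solving the 3×3 system (Gaussian elimination) gives α = 64369/121198, β = -257249/121198, γ = 15336/8657.

α = 0.531, β = -2.123, γ = 1.772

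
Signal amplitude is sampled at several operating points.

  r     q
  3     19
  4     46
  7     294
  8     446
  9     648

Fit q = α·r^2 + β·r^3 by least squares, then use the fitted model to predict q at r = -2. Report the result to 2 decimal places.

q̂ = -12.36

The normal equations are: 13395·α + 109891·β = 96345;  109891·α + 916059·β = 805043.
Determinant 13395·916059 − 109891² = 194578424.
α = (96345·916059 − 109891·805043)/194578424 = -104637979/97289212; β = (13395·805043 − 109891·96345)/194578424 = 98051295/97289212.
At r = -2: q̂ = (-104637979/97289212)·(4) + (98051295/97289212)·(-8) = -300740569/24322303.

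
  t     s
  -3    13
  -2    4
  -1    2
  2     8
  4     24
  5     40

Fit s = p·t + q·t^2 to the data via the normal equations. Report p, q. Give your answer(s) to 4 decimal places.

XᵀX·[p, q]ᵀ = Xᵀs reads: 59·p + 161·q = 263;  161·p + 995·q = 1551.
(Σt·t = 59, Σt·t^2 = 161, Σt^2·t^2 = 995, Σt·s = 263, Σt^2·s = 1551.)
Determinant 59·995 − 161² = 32784.
p = (263·995 − 161·1551)/32784 = 5987/16392; q = (59·1551 − 161·263)/32784 = 24583/16392.

p = 0.3652, q = 1.4997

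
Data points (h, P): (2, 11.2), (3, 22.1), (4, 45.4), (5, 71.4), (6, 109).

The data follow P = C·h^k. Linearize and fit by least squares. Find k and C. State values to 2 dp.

Linearized form: ln P = k·ln h + ln C. From the 5 transformed points,
Σln h = 6.5793, Σ(ln h)² = 9.4099, Σln P = 18.2866, Σln h·ln P = 25.6402.
Equations: 9.4099·k + 6.5793·ln C = 25.6402;  6.5793·k + 5·ln C = 18.2866.
Solving (det = 3.7630): k = 2.09632, ln C = 0.89889, so C = exp(0.89889) = 2.45688.

k = 2.10, C = 2.46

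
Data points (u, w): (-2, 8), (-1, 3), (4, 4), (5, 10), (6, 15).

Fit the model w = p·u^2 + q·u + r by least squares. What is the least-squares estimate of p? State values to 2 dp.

From the data, Σu^2·u^2 = 2194, Σu^2·u = 396, Σu^2 = 82, Σu·u = 82, Σu = 12, Σ1 = 5.
Right-hand side: Σu^2·w = 889, Σu·w = 137, Σw = 40.
So XᵀX·[p, q, r]ᵀ = Xᵀw: [[2194, 396, 82]; [396, 82, 12]; [82, 12, 5]]·[p, q, r]ᵀ = [889, 137, 40]ᵀ.
Solving the 3×3 system (Gaussian elimination) gives p = 10571/13742, q = -28991/13742, r = 3075/6871.

p = 0.77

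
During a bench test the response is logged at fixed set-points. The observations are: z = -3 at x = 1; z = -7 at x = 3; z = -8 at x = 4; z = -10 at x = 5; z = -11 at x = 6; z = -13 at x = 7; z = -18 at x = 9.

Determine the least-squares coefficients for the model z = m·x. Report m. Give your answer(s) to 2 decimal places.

m = -1.96

Setting ∂/∂m … = 0 gives: 217·m = -425.
(Σx·x = 217, Σx·z = -425.)
Hence m = -425 / 217 ≈ -1.95853.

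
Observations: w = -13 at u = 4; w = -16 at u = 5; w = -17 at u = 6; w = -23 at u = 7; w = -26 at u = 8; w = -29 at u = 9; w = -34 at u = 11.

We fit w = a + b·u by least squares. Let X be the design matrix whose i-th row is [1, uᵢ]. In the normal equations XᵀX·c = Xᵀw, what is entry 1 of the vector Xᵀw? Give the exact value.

-158

Entry 1 ↔ basis 1, so (Xᵀw)_{1} = Σᵢ wᵢ = (1)·(-13) + (1)·(-16) + (1)·(-17) + (1)·(-23) + (1)·(-26) + (1)·(-29) + (1)·(-34) = -158.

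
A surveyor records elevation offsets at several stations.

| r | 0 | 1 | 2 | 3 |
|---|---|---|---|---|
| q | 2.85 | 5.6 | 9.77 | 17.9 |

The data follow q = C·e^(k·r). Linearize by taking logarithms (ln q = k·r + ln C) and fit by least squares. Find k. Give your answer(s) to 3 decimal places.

Linearized form: ln q = k·r + ln C. From the 4 transformed points,
Σr = 6.0000, Σ(r)² = 14.0000, Σln q = 7.9342, Σr·ln q = 14.9358.
Equations: 14.0000·k + 6.0000·ln C = 14.9358;  6.0000·k + 4·ln C = 7.9342.
Solving (det = 20.0000): k = 0.60690, ln C = 1.07320.

k = 0.607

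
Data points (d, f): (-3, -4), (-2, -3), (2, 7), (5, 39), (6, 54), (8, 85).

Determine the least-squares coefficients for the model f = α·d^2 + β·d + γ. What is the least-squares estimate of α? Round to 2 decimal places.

From the data, Σd^2·d^2 = 6130, Σd^2·d = 826, Σd^2 = 142, Σd·d = 142, Σd = 16, Σ1 = 6.
For Aᵀf: Σd^2·f = 8339, Σd·f = 1231, Σf = 178.
Row-reducing yields α = 53662/56235, β = 373039/112470, γ = -33027/18745.

α = 0.95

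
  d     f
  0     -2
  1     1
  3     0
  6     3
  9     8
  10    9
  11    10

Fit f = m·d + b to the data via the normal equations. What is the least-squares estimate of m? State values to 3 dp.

m = 1.049

Entries of AᵀA: Σd·d = 348, Σd = 40, Σ1 = 7.
Moment sums: Σd·f = 291, Σf = 29.
AᵀA·[m, b]ᵀ = Aᵀf becomes [[348, 40]; [40, 7]]·[m, b]ᵀ = [291, 29]ᵀ.
Eliminating b: 7·(row 1) − 40·(row 2) gives 836·m = 7·291 − 40·29 = 877, so m = 877/836.
Then b = (29 − 40·(877/836))/7 = -387/209.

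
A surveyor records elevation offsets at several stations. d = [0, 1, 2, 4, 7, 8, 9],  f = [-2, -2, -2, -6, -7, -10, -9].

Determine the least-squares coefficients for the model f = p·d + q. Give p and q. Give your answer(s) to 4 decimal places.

The normal equations are: 215·p + 31·q = -240;  31·p + 7·q = -38.
(Σd·d = 215, Σd = 31, Σ1 = 7, Σd·f = -240, Σf = -38.)
Eliminating q: 7·(row 1) − 31·(row 2) gives 544·p = 7·(-240) − 31·(-38) = -502, so p = -251/272.
Then q = ((-38) − 31·(-251/272))/7 = -365/272.

p = -0.9228, q = -1.3419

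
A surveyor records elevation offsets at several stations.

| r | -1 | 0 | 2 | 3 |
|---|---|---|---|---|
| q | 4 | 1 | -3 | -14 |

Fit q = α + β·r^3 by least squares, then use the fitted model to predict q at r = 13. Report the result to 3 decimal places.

q̂ = -1320.434

Entries of XᵀX: Σ1 = 4, Σr^3 = 34, Σr^3·r^3 = 794.
Right-hand side: Σq = -12, Σr^3·q = -406.
det = 4·794 − 34² = 2020.
α = ((-12)·794 − 34·(-406))/2020 = 1069/505; β = (4·(-406) − 34·(-12))/2020 = -304/505.
At r = 13: q̂ = (1069/505)·(1) + (-304/505)·(2197) = -666819/505.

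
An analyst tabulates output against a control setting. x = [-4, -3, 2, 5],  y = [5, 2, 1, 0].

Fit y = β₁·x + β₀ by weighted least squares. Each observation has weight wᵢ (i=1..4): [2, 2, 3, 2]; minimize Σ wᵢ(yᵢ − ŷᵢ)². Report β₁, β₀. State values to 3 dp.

β₁ = -0.446, β₀ = 1.988

Setting ∂/∂β₁ … = 0 gives: 112·β₁ + 2·β₀ = -46;  2·β₁ + 9·β₀ = 17.
(Σwᵢ·x·x = 112, Σwᵢ·x = 2, Σwᵢ·1 = 9, Σwᵢ·x·y = -46, Σwᵢ·y = 17.)
Eliminating β₀: 9·(row 1) − 2·(row 2) gives 1004·β₁ = 9·(-46) − 2·17 = -448, so β₁ = -112/251.
Then β₀ = (17 − 2·(-112/251))/9 = 499/251.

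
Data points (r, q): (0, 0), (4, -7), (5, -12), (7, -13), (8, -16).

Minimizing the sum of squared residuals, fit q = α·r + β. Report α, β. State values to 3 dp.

Normal-equation sums: Σr·r = 154, Σr = 24, Σ1 = 5.
And Σr·q = -307, Σq = -48.
Normal equations: [[154, 24]; [24, 5]]·[α, β]ᵀ = [-307, -48]ᵀ.
Eliminating β: 5·(row 1) − 24·(row 2) gives 194·α = 5·(-307) − 24·(-48) = -383, so α = -383/194.
Then β = ((-48) − 24·(-383/194))/5 = -12/97.

α = -1.974, β = -0.124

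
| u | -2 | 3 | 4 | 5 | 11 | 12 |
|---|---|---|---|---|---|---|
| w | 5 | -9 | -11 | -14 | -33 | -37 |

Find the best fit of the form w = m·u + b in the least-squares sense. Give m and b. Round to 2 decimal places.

m = -3.01, b = 0.04

The normal system XᵀX·[m, b]ᵀ = Xᵀw is [[319, 33]; [33, 6]]·[m, b]ᵀ = [-958, -99]ᵀ.
Δ = 319·6 − 33² = 825.
m = ((-958)·6 − 33·(-99))/825 = -827/275; b = (319·(-99) − 33·(-958))/825 = 1/25.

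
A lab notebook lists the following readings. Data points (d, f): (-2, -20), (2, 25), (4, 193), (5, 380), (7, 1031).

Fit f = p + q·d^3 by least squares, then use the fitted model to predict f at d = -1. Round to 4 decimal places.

From the data, Σ1 = 5, Σd^3 = 532, Σd^3·d^3 = 137498.
Moment sums: Σf = 1609, Σd^3·f = 413845.
Normal equations: [[5, 532]; [532, 137498]]·[p, q]ᵀ = [1609, 413845]ᵀ.
Δ = 5·137498 − 532² = 404466.
p = (1609·137498 − 532·413845)/404466 = 534371/202233; q = (5·413845 − 532·1609)/404466 = 1213237/404466.
At d = -1: f̂ = (534371/202233)·(1) + (1213237/404466)·(-1) = -48165/134822.

f̂ = -0.3572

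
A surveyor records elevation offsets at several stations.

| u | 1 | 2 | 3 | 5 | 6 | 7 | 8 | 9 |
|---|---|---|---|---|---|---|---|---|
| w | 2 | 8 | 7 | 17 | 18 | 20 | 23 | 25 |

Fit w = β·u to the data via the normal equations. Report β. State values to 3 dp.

Entries of AᵀA: Σu·u = 269.
Right-hand side: Σu·w = 781.
Hence β = 781 / 269 ≈ 2.90335.

β = 2.903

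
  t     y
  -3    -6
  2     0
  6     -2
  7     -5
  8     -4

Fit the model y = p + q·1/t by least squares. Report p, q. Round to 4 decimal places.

p = -4.2512, q = 7.0793

Normal-equation sums: Σ1 = 5, Σ1/t = 101/168, Σ1/t·1/t = 11993/28224.
Moment sums: Σy = -17, Σ1/t·y = 19/42.
MᵀM·[p, q]ᵀ = Mᵀy becomes [[5, 101/168]; [101/168, 11993/28224]]·[p, q]ᵀ = [-17, 19/42]ᵀ.
Eliminating q: (11993/28224)·(row 1) − (101/168)·(row 2) gives (4147/2352)·p = (11993/28224)·(-17) − (101/168)·(19/42) = -70519/9408, so p = -70519/16588.
Then q = ((19/42) − (101/168)·(-70519/16588))/(11993/28224) = 29358/4147.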